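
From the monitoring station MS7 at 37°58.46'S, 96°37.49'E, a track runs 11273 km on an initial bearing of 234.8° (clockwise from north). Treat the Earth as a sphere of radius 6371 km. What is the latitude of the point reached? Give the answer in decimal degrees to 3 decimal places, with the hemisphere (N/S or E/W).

18.908°S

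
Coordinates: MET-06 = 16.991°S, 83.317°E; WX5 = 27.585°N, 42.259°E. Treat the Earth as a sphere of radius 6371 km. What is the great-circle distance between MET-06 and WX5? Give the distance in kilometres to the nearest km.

6643 km

Δφ = 44.5760°,  Δλ = -41.0580°
a = sin²(Δφ/2) + cos φ₁ cos φ₂ sin²(Δλ/2) = 0.248080
c = 2·arcsin(√a) = 1.042758 rad = 59.7457°
d = R·c = 6371 × 1.042758 = 6643.4 km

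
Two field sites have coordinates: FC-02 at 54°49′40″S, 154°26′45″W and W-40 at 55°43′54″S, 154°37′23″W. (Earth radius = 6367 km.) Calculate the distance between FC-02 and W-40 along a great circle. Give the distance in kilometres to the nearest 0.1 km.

FC-02: φ = -54.82778°, λ = -154.44583°
W-40: φ = -55.73167°, λ = -154.62306°
Δφ = -0.9039°,  Δλ = -0.1772°
a = sin²(Δφ/2) + cos φ₁ cos φ₂ sin²(Δλ/2) = 0.000063
c = 2·arcsin(√a) = 0.015874 rad = 0.9095°
d = R·c = 6367 × 0.015874 = 101.1 km

101.1 km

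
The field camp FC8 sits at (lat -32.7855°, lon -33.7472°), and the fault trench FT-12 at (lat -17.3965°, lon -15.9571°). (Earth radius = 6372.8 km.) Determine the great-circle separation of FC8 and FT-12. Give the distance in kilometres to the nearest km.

Δφ = 15.3890°,  Δλ = 17.7901°
a = sin²(Δφ/2) + cos φ₁ cos φ₂ sin²(Δλ/2) = 0.037108
c = 2·arcsin(√a) = 0.387691 rad = 22.2130°
d = R·c = 6372.8 × 0.387691 = 2470.7 km

2471 km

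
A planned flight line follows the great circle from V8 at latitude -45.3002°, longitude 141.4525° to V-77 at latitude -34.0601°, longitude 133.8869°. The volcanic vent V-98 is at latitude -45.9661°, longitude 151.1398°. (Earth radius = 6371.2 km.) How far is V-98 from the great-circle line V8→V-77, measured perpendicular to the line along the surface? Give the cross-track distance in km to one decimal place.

δ₁₃ = central angle V8→V-98 = 0.118721 rad  (haversine)
θ₁₃ = bearing V8→V-98 = 99.068°,  θ₁₂ = bearing V8→V-77 = 330.114°
dₓₜ = R·arcsin(sin δ₁₃ · sin(θ₁₃ − θ₁₂)) = 6371.2·arcsin(0.11844·sin(-231.046°)) = 587.667 km
|dₓₜ| = 587.667 km

587.7 km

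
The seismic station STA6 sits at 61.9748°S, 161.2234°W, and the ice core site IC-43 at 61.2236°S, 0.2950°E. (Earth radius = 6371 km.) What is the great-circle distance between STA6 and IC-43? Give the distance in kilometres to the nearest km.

6227 km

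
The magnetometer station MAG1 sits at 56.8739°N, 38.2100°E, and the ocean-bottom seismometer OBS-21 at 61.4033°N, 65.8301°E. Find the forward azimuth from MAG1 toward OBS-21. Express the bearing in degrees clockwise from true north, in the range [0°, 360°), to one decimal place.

60.7°

Δλ = 27.6201°
y = sin Δλ · cos φ₂ = 0.221901
x = cos φ₁ sin φ₂ − sin φ₁ cos φ₂ cos Δλ = 0.124651
θ = atan2(y, x) = 60.6753° → 60.6753° (mod 360°)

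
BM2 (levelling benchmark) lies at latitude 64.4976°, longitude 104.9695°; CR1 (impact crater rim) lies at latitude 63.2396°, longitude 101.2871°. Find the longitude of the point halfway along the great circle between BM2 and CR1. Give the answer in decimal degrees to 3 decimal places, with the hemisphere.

103.087°E

Bx = cos φ₂ cos Δλ = 0.449331,  By = cos φ₂ sin Δλ = -0.028918
φₘ = atan2(sin φ₁ + sin φ₂, √((cos φ₁ + Bx)² + By²)) = 63.88029°
λₘ = λ₁ + atan2(By, cos φ₁ + Bx) = 103.08708°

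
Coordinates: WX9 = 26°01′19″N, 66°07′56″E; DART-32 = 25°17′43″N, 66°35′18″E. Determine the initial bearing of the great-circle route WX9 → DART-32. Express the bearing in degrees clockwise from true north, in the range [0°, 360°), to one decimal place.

150.4°

WX9: φ = +26.02194°, λ = +66.13222°
DART-32: φ = +25.29528°, λ = +66.58833°
Δλ = 0.4561°
y = sin Δλ · cos φ₂ = 0.007197
x = cos φ₁ sin φ₂ − sin φ₁ cos φ₂ cos Δλ = -0.012670
θ = atan2(y, x) = 150.4006° → 150.4006° (mod 360°)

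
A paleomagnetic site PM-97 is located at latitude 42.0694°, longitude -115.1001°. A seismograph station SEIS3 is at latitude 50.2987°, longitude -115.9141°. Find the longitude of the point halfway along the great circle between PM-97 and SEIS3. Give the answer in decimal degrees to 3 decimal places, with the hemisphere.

Bx = cos φ₂ cos Δλ = 0.638721,  By = cos φ₂ sin Δλ = -0.009075
φₘ = atan2(sin φ₁ + sin φ₂, √((cos φ₁ + Bx)² + By²)) = 46.18477°
λₘ = λ₁ + atan2(By, cos φ₁ + Bx) = -115.47658°

115.477°W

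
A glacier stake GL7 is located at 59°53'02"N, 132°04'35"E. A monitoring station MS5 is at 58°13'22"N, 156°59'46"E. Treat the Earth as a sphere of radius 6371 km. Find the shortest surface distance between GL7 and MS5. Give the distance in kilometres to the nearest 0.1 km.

1428.2 km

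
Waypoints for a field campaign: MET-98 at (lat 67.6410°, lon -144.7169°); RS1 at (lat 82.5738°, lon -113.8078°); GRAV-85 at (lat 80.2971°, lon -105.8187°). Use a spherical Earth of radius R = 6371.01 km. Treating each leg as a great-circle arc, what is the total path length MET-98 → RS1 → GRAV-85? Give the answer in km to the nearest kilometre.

MET-98→RS1: c = 0.286474 rad, d = 1825.13 km
RS1→GRAV-85: c = 0.044743 rad, d = 285.06 km
Total = 1825.13 + 285.06 = 2110.19 km

2110 km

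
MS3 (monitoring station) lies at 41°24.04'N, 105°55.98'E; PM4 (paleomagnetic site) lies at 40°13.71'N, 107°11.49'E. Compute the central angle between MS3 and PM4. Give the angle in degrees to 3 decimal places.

MS3: φ = +41.40067°, λ = +105.93300°
PM4: φ = +40.22850°, λ = +107.19150°
Δφ = -1.1722°,  Δλ = 1.2585°
a = sin²(Δφ/2) + cos φ₁ cos φ₂ sin²(Δλ/2) = 0.000174
c = 2·arcsin(√a) = 0.026360 rad = 1.5103°

1.510°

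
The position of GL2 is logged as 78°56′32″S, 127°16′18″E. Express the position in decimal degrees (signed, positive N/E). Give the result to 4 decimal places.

lat: 78.9422° S → -78.9422°
lon: 127.2717° E → +127.2717°

-78.9422°, +127.2717°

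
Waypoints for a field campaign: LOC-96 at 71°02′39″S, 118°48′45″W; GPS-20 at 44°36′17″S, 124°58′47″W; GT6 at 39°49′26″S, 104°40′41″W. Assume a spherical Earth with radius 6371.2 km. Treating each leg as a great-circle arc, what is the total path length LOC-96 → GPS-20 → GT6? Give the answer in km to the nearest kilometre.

4708 km

LOC-96: φ = -71.04417°, λ = -118.81250°
GPS-20: φ = -44.60472°, λ = -124.97972°
GT6: φ = -39.82389°, λ = -104.67806°
LOC-96→GPS-20: c = 0.464452 rad, d = 2959.12 km
GPS-20→GT6: c = 0.274530 rad, d = 1749.09 km
Total = 2959.12 + 1749.09 = 4708.20 km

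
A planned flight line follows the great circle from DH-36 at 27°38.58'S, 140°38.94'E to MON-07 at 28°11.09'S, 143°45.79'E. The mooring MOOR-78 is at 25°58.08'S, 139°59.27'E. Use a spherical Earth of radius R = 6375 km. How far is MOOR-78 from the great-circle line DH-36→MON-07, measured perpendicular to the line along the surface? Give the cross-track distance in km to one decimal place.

168.6 km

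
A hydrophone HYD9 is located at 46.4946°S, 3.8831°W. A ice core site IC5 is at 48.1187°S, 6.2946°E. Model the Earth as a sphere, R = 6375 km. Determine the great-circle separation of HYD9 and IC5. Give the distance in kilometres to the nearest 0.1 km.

788.2 km

Δφ = -1.6241°,  Δλ = 10.1777°
a = sin²(Δφ/2) + cos φ₁ cos φ₂ sin²(Δλ/2) = 0.003817
c = 2·arcsin(√a) = 0.123639 rad = 7.0840°
d = R·c = 6375 × 0.123639 = 788.2 km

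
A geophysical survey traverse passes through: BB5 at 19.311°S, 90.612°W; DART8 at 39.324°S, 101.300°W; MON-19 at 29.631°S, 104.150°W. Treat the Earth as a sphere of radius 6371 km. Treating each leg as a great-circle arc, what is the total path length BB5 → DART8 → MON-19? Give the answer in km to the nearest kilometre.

BB5→DART8: c = 0.384597 rad, d = 2450.27 km
DART8→MON-19: c = 0.174045 rad, d = 1108.84 km
Total = 2450.27 + 1108.84 = 3559.11 km

3559 km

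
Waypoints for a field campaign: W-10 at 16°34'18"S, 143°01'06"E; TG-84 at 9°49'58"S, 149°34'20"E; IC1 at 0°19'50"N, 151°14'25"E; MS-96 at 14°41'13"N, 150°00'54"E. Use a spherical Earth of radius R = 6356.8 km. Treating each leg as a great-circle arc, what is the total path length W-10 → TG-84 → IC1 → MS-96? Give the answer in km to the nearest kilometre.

W-10: φ = -16.57167°, λ = +143.01833°
TG-84: φ = -9.83278°, λ = +149.57222°
IC1: φ = +0.33056°, λ = +151.24028°
MS-96: φ = +14.68694°, λ = +150.01500°
W-10→TG-84: c = 0.161920 rad, d = 1029.29 km
TG-84→IC1: c = 0.179734 rad, d = 1142.54 km
IC1→MS-96: c = 0.251457 rad, d = 1598.46 km
Total = 1029.29 + 1142.54 + 1598.46 = 3770.29 km

3770 km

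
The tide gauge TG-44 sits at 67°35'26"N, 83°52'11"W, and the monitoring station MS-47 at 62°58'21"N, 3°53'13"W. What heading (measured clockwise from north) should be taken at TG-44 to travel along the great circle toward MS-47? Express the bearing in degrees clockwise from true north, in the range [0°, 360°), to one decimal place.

TG-44: φ = +67.59056°, λ = -83.86972°
MS-47: φ = +62.97250°, λ = -3.88694°
Δλ = 79.9828°
y = sin Δλ · cos φ₂ = 0.447491
x = cos φ₁ sin φ₂ − sin φ₁ cos φ₂ cos Δλ = 0.266515
θ = atan2(y, x) = 59.2230° → 59.2230° (mod 360°)

59.2°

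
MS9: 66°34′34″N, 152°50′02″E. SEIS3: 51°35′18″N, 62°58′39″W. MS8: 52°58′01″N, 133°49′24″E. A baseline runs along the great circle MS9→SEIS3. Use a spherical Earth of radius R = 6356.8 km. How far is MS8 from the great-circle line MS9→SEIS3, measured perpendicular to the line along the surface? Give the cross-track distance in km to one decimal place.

575.0 km

MS9: φ = +66.57611°, λ = +152.83389°
SEIS3: φ = +51.58833°, λ = -62.97750°
MS8: φ = +52.96694°, λ = +133.82333°
δ₁₃ = central angle MS9→MS8 = 0.287820 rad  (haversine)
θ₁₃ = bearing MS9→MS8 = 223.720°,  θ₁₂ = bearing MS9→SEIS3 = 25.164°
dₓₜ = R·arcsin(sin δ₁₃ · sin(θ₁₃ − θ₁₂)) = 6356.8·arcsin(0.28386·sin(198.556°)) = -575.010 km
|dₓₜ| = 575.010 km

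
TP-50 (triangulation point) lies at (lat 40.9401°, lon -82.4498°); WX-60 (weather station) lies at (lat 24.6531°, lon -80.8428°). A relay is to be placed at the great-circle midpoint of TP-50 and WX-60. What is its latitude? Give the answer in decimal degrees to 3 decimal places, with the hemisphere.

32.799°N

Bx = cos φ₂ cos Δλ = 0.908492,  By = cos φ₂ sin Δλ = 0.025488
φₘ = atan2(sin φ₁ + sin φ₂, √((cos φ₁ + Bx)² + By²)) = 32.79914°
λₘ = λ₁ + atan2(By, cos φ₁ + Bx) = -81.57221°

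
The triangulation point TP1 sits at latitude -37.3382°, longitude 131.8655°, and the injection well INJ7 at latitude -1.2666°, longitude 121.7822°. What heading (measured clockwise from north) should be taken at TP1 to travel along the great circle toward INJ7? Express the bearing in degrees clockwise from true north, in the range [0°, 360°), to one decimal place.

343.2°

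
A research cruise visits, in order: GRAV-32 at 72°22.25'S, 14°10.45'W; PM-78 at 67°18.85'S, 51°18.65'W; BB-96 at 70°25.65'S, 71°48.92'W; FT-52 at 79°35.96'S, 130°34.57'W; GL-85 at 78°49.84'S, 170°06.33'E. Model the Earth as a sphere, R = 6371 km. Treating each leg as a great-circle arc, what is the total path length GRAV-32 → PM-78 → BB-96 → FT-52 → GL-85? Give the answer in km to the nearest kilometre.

5421 km

GRAV-32: φ = -72.37083°, λ = -14.17417°
PM-78: φ = -67.31417°, λ = -51.31083°
BB-96: φ = -70.42750°, λ = -71.81533°
FT-52: φ = -79.59933°, λ = -130.57617°
GL-85: φ = -78.83067°, λ = +170.10550°
GRAV-32→PM-78: c = 0.235406 rad, d = 1499.77 km
PM-78→BB-96: c = 0.139120 rad, d = 886.33 km
BB-96→FT-52: c = 0.290497 rad, d = 1850.76 km
FT-52→GL-85: c = 0.185827 rad, d = 1183.90 km
Total = 1499.77 + 886.33 + 1850.76 + 1183.90 = 5420.76 km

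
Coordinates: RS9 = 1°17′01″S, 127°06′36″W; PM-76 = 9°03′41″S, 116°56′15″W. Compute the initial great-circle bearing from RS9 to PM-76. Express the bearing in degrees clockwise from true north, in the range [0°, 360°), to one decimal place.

127.9°

RS9: φ = -1.28361°, λ = -127.11000°
PM-76: φ = -9.06139°, λ = -116.93750°
Δλ = 10.1725°
y = sin Δλ · cos φ₂ = 0.174408
x = cos φ₁ sin φ₂ − sin φ₁ cos φ₂ cos Δλ = -0.135679
θ = atan2(y, x) = 127.8808° → 127.8808° (mod 360°)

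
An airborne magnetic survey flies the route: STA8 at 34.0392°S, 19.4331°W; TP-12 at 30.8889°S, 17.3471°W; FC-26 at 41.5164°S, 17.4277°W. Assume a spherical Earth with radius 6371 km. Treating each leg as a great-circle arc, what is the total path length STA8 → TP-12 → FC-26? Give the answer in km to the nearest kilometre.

1583 km

STA8→TP-12: c = 0.062978 rad, d = 401.23 km
TP-12→FC-26: c = 0.185488 rad, d = 1181.75 km
Total = 401.23 + 1181.75 = 1582.98 km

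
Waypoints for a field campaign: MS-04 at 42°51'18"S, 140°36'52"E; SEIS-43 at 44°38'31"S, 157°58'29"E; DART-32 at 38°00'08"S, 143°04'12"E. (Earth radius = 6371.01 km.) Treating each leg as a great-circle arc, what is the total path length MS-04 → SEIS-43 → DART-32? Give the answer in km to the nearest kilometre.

2850 km

MS-04: φ = -42.85500°, λ = +140.61444°
SEIS-43: φ = -44.64194°, λ = +157.97472°
DART-32: φ = -38.00222°, λ = +143.07000°
MS-04→SEIS-43: c = 0.220657 rad, d = 1405.81 km
SEIS-43→DART-32: c = 0.226629 rad, d = 1443.86 km
Total = 1405.81 + 1443.86 = 2849.67 km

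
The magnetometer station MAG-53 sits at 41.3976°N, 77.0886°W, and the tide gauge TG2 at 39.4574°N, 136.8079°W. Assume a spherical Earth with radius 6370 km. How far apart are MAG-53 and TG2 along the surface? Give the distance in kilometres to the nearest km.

4956 km

Δφ = -1.9402°,  Δλ = -59.7193°
a = sin²(Δφ/2) + cos φ₁ cos φ₂ sin²(Δλ/2) = 0.143855
c = 2·arcsin(√a) = 0.778040 rad = 44.5784°
d = R·c = 6370 × 0.778040 = 4956.1 km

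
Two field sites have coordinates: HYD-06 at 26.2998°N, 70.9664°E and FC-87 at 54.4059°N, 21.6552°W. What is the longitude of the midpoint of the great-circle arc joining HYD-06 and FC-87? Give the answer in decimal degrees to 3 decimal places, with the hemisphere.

37.207°E

Bx = cos φ₂ cos Δλ = -0.026622,  By = cos φ₂ sin Δλ = -0.581430
φₘ = atan2(sin φ₁ + sin φ₂, √((cos φ₁ + Bx)² + By²)) = 50.20964°
λₘ = λ₁ + atan2(By, cos φ₁ + Bx) = 37.20709°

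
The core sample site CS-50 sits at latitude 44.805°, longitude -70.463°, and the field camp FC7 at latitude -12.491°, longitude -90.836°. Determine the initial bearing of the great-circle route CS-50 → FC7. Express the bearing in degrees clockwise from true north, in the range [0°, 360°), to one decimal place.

203.1°

Δλ = -20.3730°
y = sin Δλ · cos φ₂ = -0.339890
x = cos φ₁ sin φ₂ − sin φ₁ cos φ₂ cos Δλ = -0.798435
θ = atan2(y, x) = -156.9408° → 203.0592° (mod 360°)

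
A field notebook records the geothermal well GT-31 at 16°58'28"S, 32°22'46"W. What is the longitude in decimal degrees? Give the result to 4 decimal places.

32.3794°W

32° + 22′/60 + 46″/3600 = 32 + 0.36667 + 0.01278 = 32.3794°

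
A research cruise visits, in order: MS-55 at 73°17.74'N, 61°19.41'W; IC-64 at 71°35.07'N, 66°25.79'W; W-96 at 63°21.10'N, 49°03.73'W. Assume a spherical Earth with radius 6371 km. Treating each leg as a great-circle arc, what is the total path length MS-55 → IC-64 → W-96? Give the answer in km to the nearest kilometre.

1424 km

MS-55: φ = +73.29567°, λ = -61.32350°
IC-64: φ = +71.58450°, λ = -66.42983°
W-96: φ = +63.35167°, λ = -49.06217°
MS-55→IC-64: c = 0.040160 rad, d = 255.86 km
IC-64→W-96: c = 0.183371 rad, d = 1168.26 km
Total = 255.86 + 1168.26 = 1424.12 km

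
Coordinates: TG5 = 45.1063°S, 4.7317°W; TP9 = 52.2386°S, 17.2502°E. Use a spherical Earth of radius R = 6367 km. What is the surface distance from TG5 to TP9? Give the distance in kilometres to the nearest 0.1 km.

Δφ = -7.1323°,  Δλ = 21.9819°
a = sin²(Δφ/2) + cos φ₁ cos φ₂ sin²(Δλ/2) = 0.019579
c = 2·arcsin(√a) = 0.280774 rad = 16.0871°
d = R·c = 6367 × 0.280774 = 1787.7 km

1787.7 km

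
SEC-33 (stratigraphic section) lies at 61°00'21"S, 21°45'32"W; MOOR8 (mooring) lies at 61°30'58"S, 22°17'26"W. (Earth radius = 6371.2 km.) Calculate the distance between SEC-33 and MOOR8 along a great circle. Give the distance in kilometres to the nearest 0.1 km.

63.5 km

SEC-33: φ = -61.00583°, λ = -21.75889°
MOOR8: φ = -61.51611°, λ = -22.29056°
Δφ = -0.5103°,  Δλ = -0.5317°
a = sin²(Δφ/2) + cos φ₁ cos φ₂ sin²(Δλ/2) = 0.000025
c = 2·arcsin(√a) = 0.009961 rad = 0.5707°
d = R·c = 6371.2 × 0.009961 = 63.5 km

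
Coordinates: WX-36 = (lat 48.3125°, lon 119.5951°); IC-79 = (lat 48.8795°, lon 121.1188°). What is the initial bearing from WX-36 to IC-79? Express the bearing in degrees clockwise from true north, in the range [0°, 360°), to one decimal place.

Δλ = 1.5237°
y = sin Δλ · cos φ₂ = 0.017487
x = cos φ₁ sin φ₂ − sin φ₁ cos φ₂ cos Δλ = 0.010070
θ = atan2(y, x) = 60.0655° → 60.0655° (mod 360°)

60.1°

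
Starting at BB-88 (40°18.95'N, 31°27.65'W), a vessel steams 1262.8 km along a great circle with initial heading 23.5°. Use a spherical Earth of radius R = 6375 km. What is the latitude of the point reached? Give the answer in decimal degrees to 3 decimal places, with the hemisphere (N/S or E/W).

BB-88: φ = +40.31583°, λ = -31.46083°
δ = d/R = 1262.8/6375 = 0.198086 rad
φ₂ = arcsin(sin φ₁ cos δ + cos φ₁ sin δ cos θ)
   = arcsin(0.64700·0.98044 + 0.76249·0.19679·0.91706) = 50.52986°
λ₂ = λ₁ + atan2(sin θ sin δ cos φ₁, cos δ − sin φ₁ sin φ₂) = -24.36985°

50.530°N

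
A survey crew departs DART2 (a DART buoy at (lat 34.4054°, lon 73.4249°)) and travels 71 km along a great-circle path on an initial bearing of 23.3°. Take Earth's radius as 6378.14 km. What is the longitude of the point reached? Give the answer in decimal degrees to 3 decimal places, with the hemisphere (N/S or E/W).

73.733°E

δ = d/R = 71/6378.14 = 0.011132 rad
φ₂ = arcsin(sin φ₁ cos δ + cos φ₁ sin δ cos θ)
   = arcsin(0.56504·0.99994 + 0.82506·0.01113·0.91845) = 34.99080°
λ₂ = λ₁ + atan2(sin θ sin δ cos φ₁, cos δ − sin φ₁ sin φ₂) = 73.73284°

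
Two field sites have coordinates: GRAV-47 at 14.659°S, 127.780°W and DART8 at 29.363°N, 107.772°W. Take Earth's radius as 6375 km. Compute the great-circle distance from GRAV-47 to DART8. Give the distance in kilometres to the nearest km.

5349 km

Δφ = 44.0220°,  Δλ = 20.0080°
a = sin²(Δφ/2) + cos φ₁ cos φ₂ sin²(Δλ/2) = 0.165908
c = 2·arcsin(√a) = 0.839031 rad = 48.0729°
d = R·c = 6375 × 0.839031 = 5348.8 km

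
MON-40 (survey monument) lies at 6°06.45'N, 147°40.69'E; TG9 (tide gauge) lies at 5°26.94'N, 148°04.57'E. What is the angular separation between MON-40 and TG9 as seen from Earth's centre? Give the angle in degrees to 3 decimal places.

0.768°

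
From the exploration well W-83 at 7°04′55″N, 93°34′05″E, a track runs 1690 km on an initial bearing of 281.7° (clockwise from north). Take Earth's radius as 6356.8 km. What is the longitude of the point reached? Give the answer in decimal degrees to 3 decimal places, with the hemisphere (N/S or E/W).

78.429°E

W-83: φ = +7.08194°, λ = +93.56806°
δ = d/R = 1690/6356.8 = 0.265857 rad
φ₂ = arcsin(sin φ₁ cos δ + cos φ₁ sin δ cos θ)
   = arcsin(0.12329·0.96487 + 0.99237·0.26274·0.20279) = 9.89426°
λ₂ = λ₁ + atan2(sin θ sin δ cos φ₁, cos δ − sin φ₁ sin φ₂) = 78.42905°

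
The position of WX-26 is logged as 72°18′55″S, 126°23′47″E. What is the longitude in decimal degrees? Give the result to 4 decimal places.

126° + 23′/60 + 47″/3600 = 126 + 0.38333 + 0.01306 = 126.3964°

126.3964°E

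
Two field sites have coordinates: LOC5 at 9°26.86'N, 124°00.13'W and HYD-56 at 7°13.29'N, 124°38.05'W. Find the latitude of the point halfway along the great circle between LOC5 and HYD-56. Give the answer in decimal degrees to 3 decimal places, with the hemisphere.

LOC5: φ = +9.44767°, λ = -124.00217°
HYD-56: φ = +7.22150°, λ = -124.63417°
Bx = cos φ₂ cos Δλ = 0.992007,  By = cos φ₂ sin Δλ = -0.010943
φₘ = atan2(sin φ₁ + sin φ₂, √((cos φ₁ + Bx)² + By²)) = 8.33471°
λₘ = λ₁ + atan2(By, cos φ₁ + Bx) = -124.31907°

8.335°N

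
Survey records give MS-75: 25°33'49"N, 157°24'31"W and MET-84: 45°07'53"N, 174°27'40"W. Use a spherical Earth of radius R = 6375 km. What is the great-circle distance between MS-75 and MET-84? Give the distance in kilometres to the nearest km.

MS-75: φ = +25.56361°, λ = -157.40861°
MET-84: φ = +45.13139°, λ = -174.46111°
Δφ = 19.5678°,  Δλ = -17.0525°
a = sin²(Δφ/2) + cos φ₁ cos φ₂ sin²(Δλ/2) = 0.042867
c = 2·arcsin(√a) = 0.417102 rad = 23.8982°
d = R·c = 6375 × 0.417102 = 2659.0 km

2659 km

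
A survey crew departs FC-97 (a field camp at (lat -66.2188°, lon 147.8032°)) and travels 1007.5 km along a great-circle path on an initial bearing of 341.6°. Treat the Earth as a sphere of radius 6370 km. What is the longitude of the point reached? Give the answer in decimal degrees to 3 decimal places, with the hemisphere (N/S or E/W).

142.494°E

δ = d/R = 1007.5/6370 = 0.158163 rad
φ₂ = arcsin(sin φ₁ cos δ + cos φ₁ sin δ cos θ)
   = arcsin(-0.91509·0.98752 + 0.40325·0.15750·0.94888) = -57.50135°
λ₂ = λ₁ + atan2(sin θ sin δ cos φ₁, cos δ − sin φ₁ sin φ₂) = 142.49384°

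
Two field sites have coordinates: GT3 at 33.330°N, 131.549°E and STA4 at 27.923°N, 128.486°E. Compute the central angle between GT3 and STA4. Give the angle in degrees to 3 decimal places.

Δφ = -5.4070°,  Δλ = -3.0630°
a = sin²(Δφ/2) + cos φ₁ cos φ₂ sin²(Δλ/2) = 0.002752
c = 2·arcsin(√a) = 0.104969 rad = 6.0143°

6.014°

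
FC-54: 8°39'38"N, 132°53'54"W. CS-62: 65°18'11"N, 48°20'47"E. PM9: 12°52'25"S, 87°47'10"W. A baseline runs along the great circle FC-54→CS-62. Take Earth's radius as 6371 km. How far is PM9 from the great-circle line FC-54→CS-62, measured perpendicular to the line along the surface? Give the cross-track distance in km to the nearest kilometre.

FC-54: φ = +8.66056°, λ = -132.89833°
CS-62: φ = +65.30306°, λ = +48.34639°
PM9: φ = -12.87361°, λ = -87.78611°
δ₁₃ = central angle FC-54→PM9 = 0.867694 rad  (haversine)
θ₁₃ = bearing FC-54→PM9 = 115.122°,  θ₁₂ = bearing FC-54→CS-62 = 359.459°
dₓₜ = R·arcsin(sin δ₁₃ · sin(θ₁₃ − θ₁₂)) = 6371·arcsin(0.76284·sin(-244.337°)) = 4830.290 km
|dₓₜ| = 4830.290 km

4830 km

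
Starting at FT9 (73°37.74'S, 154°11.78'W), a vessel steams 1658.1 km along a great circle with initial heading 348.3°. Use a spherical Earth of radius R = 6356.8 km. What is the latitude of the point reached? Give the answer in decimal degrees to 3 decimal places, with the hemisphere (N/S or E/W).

FT9: φ = -73.62900°, λ = -154.19633°
δ = d/R = 1658.1/6356.8 = 0.260839 rad
φ₂ = arcsin(sin φ₁ cos δ + cos φ₁ sin δ cos θ)
   = arcsin(-0.95946·0.96617 + 0.28186·0.25789·0.97922) = -58.85092°
λ₂ = λ₁ + atan2(sin θ sin δ cos φ₁, cos δ − sin φ₁ sin φ₂) = -159.99900°

58.851°S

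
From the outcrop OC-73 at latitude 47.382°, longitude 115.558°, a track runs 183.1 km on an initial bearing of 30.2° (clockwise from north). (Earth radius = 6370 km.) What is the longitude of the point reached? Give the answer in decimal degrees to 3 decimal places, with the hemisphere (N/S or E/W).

116.816°E

δ = d/R = 183.1/6370 = 0.028744 rad
φ₂ = arcsin(sin φ₁ cos δ + cos φ₁ sin δ cos θ)
   = arcsin(0.73588·0.99959 + 0.67711·0.02874·0.86427) = 48.79865°
λ₂ = λ₁ + atan2(sin θ sin δ cos φ₁, cos δ − sin φ₁ sin φ₂) = 116.81559°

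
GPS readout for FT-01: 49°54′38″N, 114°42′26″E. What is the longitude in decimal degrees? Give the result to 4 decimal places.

114° + 42′/60 + 26″/3600 = 114 + 0.70000 + 0.00722 = 114.7072°

114.7072°E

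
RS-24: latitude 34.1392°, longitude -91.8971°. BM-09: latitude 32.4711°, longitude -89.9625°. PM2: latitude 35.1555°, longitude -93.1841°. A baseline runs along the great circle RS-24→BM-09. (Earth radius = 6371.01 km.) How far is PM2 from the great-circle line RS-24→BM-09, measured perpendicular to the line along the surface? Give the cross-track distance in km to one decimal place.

3.3 km

δ₁₃ = central angle RS-24→PM2 = 0.025614 rad  (haversine)
θ₁₃ = bearing RS-24→PM2 = 314.192°,  θ₁₂ = bearing RS-24→BM-09 = 135.359°
dₓₜ = R·arcsin(sin δ₁₃ · sin(θ₁₃ − θ₁₂)) = 6371.01·arcsin(0.02561·sin(178.833°)) = 3.323 km
|dₓₜ| = 3.323 km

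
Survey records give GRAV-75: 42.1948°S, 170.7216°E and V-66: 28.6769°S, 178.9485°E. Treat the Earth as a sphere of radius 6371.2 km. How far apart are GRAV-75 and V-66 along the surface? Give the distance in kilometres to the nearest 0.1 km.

1675.8 km

Δφ = 13.5179°,  Δλ = 8.2269°
a = sin²(Δφ/2) + cos φ₁ cos φ₂ sin²(Δλ/2) = 0.017196
c = 2·arcsin(√a) = 0.263025 rad = 15.0702°
d = R·c = 6371.2 × 0.263025 = 1675.8 km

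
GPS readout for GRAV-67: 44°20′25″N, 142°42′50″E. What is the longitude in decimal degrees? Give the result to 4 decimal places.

142.7139°E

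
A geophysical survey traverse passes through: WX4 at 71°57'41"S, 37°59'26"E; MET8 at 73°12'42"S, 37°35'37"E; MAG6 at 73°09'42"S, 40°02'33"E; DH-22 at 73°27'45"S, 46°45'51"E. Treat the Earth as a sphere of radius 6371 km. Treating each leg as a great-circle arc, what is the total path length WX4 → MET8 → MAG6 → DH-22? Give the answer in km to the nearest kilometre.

WX4: φ = -71.96139°, λ = +37.99056°
MET8: φ = -73.21167°, λ = +37.59361°
MAG6: φ = -73.16167°, λ = +40.04250°
DH-22: φ = -73.46250°, λ = +46.76417°
WX4→MET8: c = 0.021920 rad, d = 139.65 km
MET8→MAG6: c = 0.012393 rad, d = 78.96 km
MAG6→DH-22: c = 0.034076 rad, d = 217.10 km
Total = 139.65 + 78.96 + 217.10 = 435.70 km

436 km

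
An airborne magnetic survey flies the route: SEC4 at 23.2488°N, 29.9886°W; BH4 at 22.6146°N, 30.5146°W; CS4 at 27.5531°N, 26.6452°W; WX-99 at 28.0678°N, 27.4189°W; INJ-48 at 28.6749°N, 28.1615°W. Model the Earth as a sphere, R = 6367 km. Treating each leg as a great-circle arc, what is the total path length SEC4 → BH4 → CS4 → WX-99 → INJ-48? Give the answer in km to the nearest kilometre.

956 km

SEC4→BH4: c = 0.013929 rad, d = 88.68 km
BH4→CS4: c = 0.105670 rad, d = 672.80 km
CS4→WX-99: c = 0.014945 rad, d = 95.15 km
WX-99→INJ-48: c = 0.015567 rad, d = 99.11 km
Total = 88.68 + 672.80 + 95.15 + 99.11 = 955.75 km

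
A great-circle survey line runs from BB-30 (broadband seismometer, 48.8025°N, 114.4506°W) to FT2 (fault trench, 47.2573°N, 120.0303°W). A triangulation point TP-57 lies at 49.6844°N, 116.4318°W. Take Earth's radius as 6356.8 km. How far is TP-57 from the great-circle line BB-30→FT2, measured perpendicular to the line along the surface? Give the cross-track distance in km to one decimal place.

143.0 km

δ₁₃ = central angle BB-30→TP-57 = 0.027321 rad  (haversine)
θ₁₃ = bearing BB-30→TP-57 = 305.035°,  θ₁₂ = bearing BB-30→FT2 = 249.597°
dₓₜ = R·arcsin(sin δ₁₃ · sin(θ₁₃ − θ₁₂)) = 6356.8·arcsin(0.02732·sin(55.438°)) = 143.018 km
|dₓₜ| = 143.018 km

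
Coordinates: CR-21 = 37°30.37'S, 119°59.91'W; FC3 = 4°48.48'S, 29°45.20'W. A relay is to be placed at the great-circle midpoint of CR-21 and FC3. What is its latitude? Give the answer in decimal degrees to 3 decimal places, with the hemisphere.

28.589°S

CR-21: φ = -37.50617°, λ = -119.99850°
FC3: φ = -4.80800°, λ = -29.75333°
Bx = cos φ₂ cos Δλ = -0.004264,  By = cos φ₂ sin Δλ = 0.996472
φₘ = atan2(sin φ₁ + sin φ₂, √((cos φ₁ + Bx)² + By²)) = -28.58875°
λₘ = λ₁ + atan2(By, cos φ₁ + Bx) = -68.37129°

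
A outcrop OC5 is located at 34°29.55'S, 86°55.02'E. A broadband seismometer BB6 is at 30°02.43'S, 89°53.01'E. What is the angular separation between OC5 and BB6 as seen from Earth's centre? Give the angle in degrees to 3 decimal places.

OC5: φ = -34.49250°, λ = +86.91700°
BB6: φ = -30.04050°, λ = +89.88350°
Δφ = 4.4520°,  Δλ = 2.9665°
a = sin²(Δφ/2) + cos φ₁ cos φ₂ sin²(Δλ/2) = 0.001987
c = 2·arcsin(√a) = 0.089174 rad = 5.1093°

5.109°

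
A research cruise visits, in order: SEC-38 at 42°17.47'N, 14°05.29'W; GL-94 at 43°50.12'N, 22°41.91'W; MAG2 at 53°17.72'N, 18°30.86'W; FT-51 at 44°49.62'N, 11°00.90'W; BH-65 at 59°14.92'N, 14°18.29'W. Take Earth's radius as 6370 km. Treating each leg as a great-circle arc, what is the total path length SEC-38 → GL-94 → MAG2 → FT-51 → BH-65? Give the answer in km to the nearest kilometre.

4521 km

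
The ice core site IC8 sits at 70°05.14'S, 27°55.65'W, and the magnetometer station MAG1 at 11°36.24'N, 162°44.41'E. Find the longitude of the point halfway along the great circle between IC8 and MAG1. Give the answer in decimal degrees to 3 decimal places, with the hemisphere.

168.325°E

IC8: φ = -70.08567°, λ = -27.92750°
MAG1: φ = +11.60400°, λ = +162.74017°
Bx = cos φ₂ cos Δλ = -0.962632,  By = cos φ₂ sin Δλ = -0.181329
φₘ = atan2(sin φ₁ + sin φ₂, √((cos φ₁ + Bx)² + By²)) = -48.75994°
λₘ = λ₁ + atan2(By, cos φ₁ + Bx) = 168.32481°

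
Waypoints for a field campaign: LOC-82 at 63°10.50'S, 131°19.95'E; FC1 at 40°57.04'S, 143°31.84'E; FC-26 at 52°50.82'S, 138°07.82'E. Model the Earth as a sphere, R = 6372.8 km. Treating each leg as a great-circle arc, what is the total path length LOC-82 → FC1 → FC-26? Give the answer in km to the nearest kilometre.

LOC-82: φ = -63.17500°, λ = +131.33250°
FC1: φ = -40.95067°, λ = +143.53067°
FC-26: φ = -52.84700°, λ = +138.13033°
LOC-82→FC1: c = 0.407751 rad, d = 2598.52 km
FC1→FC-26: c = 0.217233 rad, d = 1384.38 km
Total = 2598.52 + 1384.38 = 3982.90 km

3983 km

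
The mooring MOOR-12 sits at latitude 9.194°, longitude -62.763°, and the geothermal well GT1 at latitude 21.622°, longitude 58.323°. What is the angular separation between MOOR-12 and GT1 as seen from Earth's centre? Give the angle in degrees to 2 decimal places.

114.52°

Δφ = 12.4280°,  Δλ = 121.0860°
a = sin²(Δφ/2) + cos φ₁ cos φ₂ sin²(Δλ/2) = 0.707476
c = 2·arcsin(√a) = 1.998686 rad = 114.5163°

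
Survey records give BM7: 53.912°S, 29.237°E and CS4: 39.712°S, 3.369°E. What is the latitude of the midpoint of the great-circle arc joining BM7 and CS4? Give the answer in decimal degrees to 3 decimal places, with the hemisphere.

Bx = cos φ₂ cos Δλ = 0.692187,  By = cos φ₂ sin Δλ = -0.335630
φₘ = atan2(sin φ₁ + sin φ₂, √((cos φ₁ + Bx)² + By²)) = -47.53283°
λₘ = λ₁ + atan2(By, cos φ₁ + Bx) = 14.55750°

47.533°S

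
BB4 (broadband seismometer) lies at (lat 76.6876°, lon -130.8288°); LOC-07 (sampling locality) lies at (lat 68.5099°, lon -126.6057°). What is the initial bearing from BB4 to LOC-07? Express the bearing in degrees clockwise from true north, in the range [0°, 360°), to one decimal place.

Δλ = 4.2231°
y = sin Δλ · cos φ₂ = 0.026977
x = cos φ₁ sin φ₂ − sin φ₁ cos φ₂ cos Δλ = -0.141276
θ = atan2(y, x) = 169.1892° → 169.1892° (mod 360°)

169.2°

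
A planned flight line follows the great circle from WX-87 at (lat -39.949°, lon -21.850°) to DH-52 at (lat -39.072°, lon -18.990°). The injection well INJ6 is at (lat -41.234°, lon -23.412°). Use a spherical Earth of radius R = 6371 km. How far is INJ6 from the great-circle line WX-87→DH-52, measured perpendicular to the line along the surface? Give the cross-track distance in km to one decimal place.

88.4 km

δ₁₃ = central angle WX-87→INJ6 = 0.030520 rad  (haversine)
θ₁₃ = bearing WX-87→INJ6 = 222.203°,  θ₁₂ = bearing WX-87→DH-52 = 69.238°
dₓₜ = R·arcsin(sin δ₁₃ · sin(θ₁₃ − θ₁₂)) = 6371·arcsin(0.03052·sin(152.965°)) = 88.372 km
|dₓₜ| = 88.372 km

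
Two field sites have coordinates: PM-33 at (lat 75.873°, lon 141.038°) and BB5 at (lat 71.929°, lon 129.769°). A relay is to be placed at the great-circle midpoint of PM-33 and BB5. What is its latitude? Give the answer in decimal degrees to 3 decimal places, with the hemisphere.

Bx = cos φ₂ cos Δλ = 0.304215,  By = cos φ₂ sin Δλ = -0.060617
φₘ = atan2(sin φ₁ + sin φ₂, √((cos φ₁ + Bx)² + By²)) = 73.97373°
λₘ = λ₁ + atan2(By, cos φ₁ + Bx) = 134.72917°

73.974°N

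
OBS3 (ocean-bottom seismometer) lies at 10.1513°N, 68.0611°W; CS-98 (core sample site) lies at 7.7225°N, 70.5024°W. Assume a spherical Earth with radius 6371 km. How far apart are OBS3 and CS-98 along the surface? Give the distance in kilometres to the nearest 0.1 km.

380.6 km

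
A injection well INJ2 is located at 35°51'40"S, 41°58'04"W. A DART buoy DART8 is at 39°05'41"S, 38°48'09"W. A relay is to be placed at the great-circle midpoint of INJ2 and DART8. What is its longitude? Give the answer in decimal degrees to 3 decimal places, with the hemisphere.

40.419°W

INJ2: φ = -35.86111°, λ = -41.96778°
DART8: φ = -39.09472°, λ = -38.80250°
Bx = cos φ₂ cos Δλ = 0.774920,  By = cos φ₂ sin Δλ = 0.042854
φₘ = atan2(sin φ₁ + sin φ₂, √((cos φ₁ + Bx)² + By²)) = -37.48847°
λₘ = λ₁ + atan2(By, cos φ₁ + Bx) = -40.41940°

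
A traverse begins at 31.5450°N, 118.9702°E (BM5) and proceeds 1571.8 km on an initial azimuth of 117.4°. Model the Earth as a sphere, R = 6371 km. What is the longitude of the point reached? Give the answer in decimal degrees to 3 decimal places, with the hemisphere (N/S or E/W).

132.733°E

δ = d/R = 1571.8/6371 = 0.246712 rad
φ₂ = arcsin(sin φ₁ cos δ + cos φ₁ sin δ cos θ)
   = arcsin(0.52317·0.96972 + 0.85223·0.24422·-0.46020) = 24.30200°
λ₂ = λ₁ + atan2(sin θ sin δ cos φ₁, cos δ − sin φ₁ sin φ₂) = 132.73281°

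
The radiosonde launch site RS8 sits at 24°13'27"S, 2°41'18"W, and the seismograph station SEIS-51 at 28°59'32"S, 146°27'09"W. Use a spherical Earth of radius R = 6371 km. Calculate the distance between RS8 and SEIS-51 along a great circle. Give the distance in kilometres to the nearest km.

12942 km

RS8: φ = -24.22417°, λ = -2.68833°
SEIS-51: φ = -28.99222°, λ = -146.45250°
Δφ = -4.7681°,  Δλ = -143.7642°
a = sin²(Δφ/2) + cos φ₁ cos φ₂ sin²(Δλ/2) = 0.722259
c = 2·arcsin(√a) = 2.031433 rad = 116.3925°
d = R·c = 6371 × 2.031433 = 12942.3 km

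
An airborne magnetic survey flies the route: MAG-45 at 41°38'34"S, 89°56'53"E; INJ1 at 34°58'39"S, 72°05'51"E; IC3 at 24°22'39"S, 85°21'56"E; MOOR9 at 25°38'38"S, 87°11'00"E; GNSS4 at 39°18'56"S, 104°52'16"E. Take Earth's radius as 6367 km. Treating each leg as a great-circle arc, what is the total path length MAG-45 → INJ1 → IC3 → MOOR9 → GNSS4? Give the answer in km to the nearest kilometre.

MAG-45: φ = -41.64278°, λ = +89.94806°
INJ1: φ = -34.97750°, λ = +72.09750°
IC3: φ = -24.37750°, λ = +85.36556°
MOOR9: φ = -25.64389°, λ = +87.18333°
GNSS4: φ = -39.31556°, λ = +104.87111°
MAG-45→INJ1: c = 0.270028 rad, d = 1719.27 km
INJ1→IC3: c = 0.272825 rad, d = 1737.07 km
IC3→MOOR9: c = 0.036264 rad, d = 230.89 km
MOOR9→GNSS4: c = 0.351973 rad, d = 2241.01 km
Total = 1719.27 + 1737.07 + 230.89 + 2241.01 = 5928.24 km

5928 km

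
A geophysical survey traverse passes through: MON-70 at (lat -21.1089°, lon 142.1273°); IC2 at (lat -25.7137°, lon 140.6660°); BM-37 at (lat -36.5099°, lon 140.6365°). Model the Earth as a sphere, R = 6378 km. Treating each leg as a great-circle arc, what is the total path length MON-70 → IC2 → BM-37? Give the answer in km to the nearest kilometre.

1736 km

MON-70→IC2: c = 0.083705 rad, d = 533.87 km
IC2→BM-37: c = 0.188430 rad, d = 1201.80 km
Total = 533.87 + 1201.80 = 1735.67 km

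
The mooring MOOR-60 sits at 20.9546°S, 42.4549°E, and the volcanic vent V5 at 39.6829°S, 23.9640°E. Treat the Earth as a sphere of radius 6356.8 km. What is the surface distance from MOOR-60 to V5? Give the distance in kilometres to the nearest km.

2718 km

Δφ = -18.7283°,  Δλ = -18.4909°
a = sin²(Δφ/2) + cos φ₁ cos φ₂ sin²(Δλ/2) = 0.045026
c = 2·arcsin(√a) = 0.427636 rad = 24.5017°
d = R·c = 6356.8 × 0.427636 = 2718.4 km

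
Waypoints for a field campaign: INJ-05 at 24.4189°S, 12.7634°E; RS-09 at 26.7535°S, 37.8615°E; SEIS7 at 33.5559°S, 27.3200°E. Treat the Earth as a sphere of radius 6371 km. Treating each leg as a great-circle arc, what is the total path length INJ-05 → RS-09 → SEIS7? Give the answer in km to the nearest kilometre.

INJ-05→RS-09: c = 0.396543 rad, d = 2526.37 km
RS-09→SEIS7: c = 0.198307 rad, d = 1263.42 km
Total = 2526.37 + 1263.42 = 3789.79 km

3790 km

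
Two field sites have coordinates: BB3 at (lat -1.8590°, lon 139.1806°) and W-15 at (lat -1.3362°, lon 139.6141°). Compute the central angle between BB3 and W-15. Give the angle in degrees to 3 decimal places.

0.679°

Δφ = 0.5228°,  Δλ = 0.4335°
a = sin²(Δφ/2) + cos φ₁ cos φ₂ sin²(Δλ/2) = 0.000035
c = 2·arcsin(√a) = 0.011851 rad = 0.6790°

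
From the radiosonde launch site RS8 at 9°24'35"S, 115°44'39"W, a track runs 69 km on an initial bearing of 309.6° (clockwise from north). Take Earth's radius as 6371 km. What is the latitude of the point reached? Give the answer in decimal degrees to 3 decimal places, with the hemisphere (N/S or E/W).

9.014°S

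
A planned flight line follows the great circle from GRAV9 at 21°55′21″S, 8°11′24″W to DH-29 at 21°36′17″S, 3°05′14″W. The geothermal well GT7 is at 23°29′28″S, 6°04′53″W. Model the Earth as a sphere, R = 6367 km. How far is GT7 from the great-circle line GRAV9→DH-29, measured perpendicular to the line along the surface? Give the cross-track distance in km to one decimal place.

GRAV9: φ = -21.92250°, λ = -8.19000°
DH-29: φ = -21.60472°, λ = -3.08722°
GT7: φ = -23.49111°, λ = -6.08139°
δ₁₃ = central angle GRAV9→GT7 = 0.043612 rad  (haversine)
θ₁₃ = bearing GRAV9→GT7 = 129.286°,  θ₁₂ = bearing GRAV9→DH-29 = 87.113°
dₓₜ = R·arcsin(sin δ₁₃ · sin(θ₁₃ − θ₁₂)) = 6367·arcsin(0.04360·sin(42.173°)) = 186.392 km
|dₓₜ| = 186.392 km

186.4 km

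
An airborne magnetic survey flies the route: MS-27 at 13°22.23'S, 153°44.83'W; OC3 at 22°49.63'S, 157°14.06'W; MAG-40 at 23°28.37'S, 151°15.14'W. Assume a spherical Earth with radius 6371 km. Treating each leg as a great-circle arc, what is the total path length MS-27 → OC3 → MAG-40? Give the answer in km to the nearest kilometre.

1730 km

MS-27: φ = -13.37050°, λ = -153.74717°
OC3: φ = -22.82717°, λ = -157.23433°
MAG-40: φ = -23.47283°, λ = -151.25233°
MS-27→OC3: c = 0.174866 rad, d = 1114.07 km
OC3→MAG-40: c = 0.096650 rad, d = 615.76 km
Total = 1114.07 + 615.76 = 1729.83 km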